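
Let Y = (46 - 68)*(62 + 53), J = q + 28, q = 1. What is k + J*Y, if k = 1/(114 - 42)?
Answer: -5282639/72 ≈ -73370.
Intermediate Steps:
k = 1/72 ≈ 0.013889
J = 29 (J = 1 + 28 = 29)
Y = -2530 (Y = -22*115 = -2530)
k + J*Y = 1/72 + 29*(-2530) = 1/72 - 73370 = -5282639/72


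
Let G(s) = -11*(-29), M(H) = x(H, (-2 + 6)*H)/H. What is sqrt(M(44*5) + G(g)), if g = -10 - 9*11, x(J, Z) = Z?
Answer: sqrt(323) ≈ 17.972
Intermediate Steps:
M(H) = 4 (M(H) = ((-2 + 6)*H)/H = (4*H)/H = 4)
g = -109 (g = -10 - 99 = -109)
G(s) = 319
sqrt(M(44*5) + G(g)) = sqrt(4 + 319) = sqrt(323)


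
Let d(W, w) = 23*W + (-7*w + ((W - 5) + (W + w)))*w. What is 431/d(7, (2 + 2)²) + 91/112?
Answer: 9107/19696 ≈ 0.46238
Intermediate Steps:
d(W, w) = 23*W + w*(-5 - 6*w + 2*W) (d(W, w) = 23*W + (-7*w + ((-5 + W) + (W + w)))*w = 23*W + (-7*w + (-5 + w + 2*W))*w = 23*W + (-5 - 6*w + 2*W)*w = 23*W + w*(-5 - 6*w + 2*W))
431/d(7, (2 + 2)²) + 91/112 = 431/(-6*(2 + 2)⁴ - 5*(2 + 2)² + 23*7 + 2*7*(2 + 2)²) + 91/112 = 431/(-6*(4²)² - 5*4² + 161 + 2*7*4²) + 91*(1/112) = 431/(-6*16² - 5*16 + 161 + 2*7*16) + 13/16 = 431/(-6*256 - 80 + 161 + 224) + 13/16 = 431/(-1536 - 80 + 161 + 224) + 13/16 = 431/(-1231) + 13/16 = 431*(-1/1231) + 13/16 = -431/1231 + 13/16 = 9107/19696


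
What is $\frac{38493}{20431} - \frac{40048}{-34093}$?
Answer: $\frac{2130562537}{696554083} \approx 3.0587$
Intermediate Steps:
$\frac{38493}{20431} - \frac{40048}{-34093} = 38493 \cdot \frac{1}{20431} - - \frac{40048}{34093} = \frac{38493}{20431} + \frac{40048}{34093} = \frac{2130562537}{696554083}$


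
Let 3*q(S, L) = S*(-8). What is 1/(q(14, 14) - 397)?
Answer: -3/1303 ≈ -0.0023024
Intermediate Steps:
q(S, L) = -8*S/3 (q(S, L) = (S*(-8))/3 = (-8*S)/3 = -8*S/3)
1/(q(14, 14) - 397) = 1/(-8/3*14 - 397) = 1/(-112/3 - 397) = 1/(-1303/3) = -3/1303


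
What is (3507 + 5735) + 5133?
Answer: 14375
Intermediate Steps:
(3507 + 5735) + 5133 = 9242 + 5133 = 14375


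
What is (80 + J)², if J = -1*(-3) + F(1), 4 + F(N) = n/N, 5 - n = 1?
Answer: 6889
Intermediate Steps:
n = 4 (n = 5 - 1*1 = 5 - 1 = 4)
F(N) = -4 + 4/N
J = 3 (J = -1*(-3) + (-4 + 4/1) = 3 + (-4 + 4*1) = 3 + (-4 + 4) = 3 + 0 = 3)
(80 + J)² = (80 + 3)² = 83² = 6889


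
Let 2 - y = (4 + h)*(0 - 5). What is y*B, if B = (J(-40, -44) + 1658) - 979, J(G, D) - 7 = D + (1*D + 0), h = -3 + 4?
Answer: 16146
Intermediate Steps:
h = 1
J(G, D) = 7 + 2*D (J(G, D) = 7 + (D + (1*D + 0)) = 7 + (D + (D + 0)) = 7 + (D + D) = 7 + 2*D)
y = 27 (y = 2 - (4 + 1)*(0 - 5) = 2 - 5*(-5) = 2 - 1*(-25) = 2 + 25 = 27)
B = 598 (B = ((7 + 2*(-44)) + 1658) - 979 = ((7 - 88) + 1658) - 979 = (-81 + 1658) - 979 = 1577 - 979 = 598)
y*B = 27*598 = 16146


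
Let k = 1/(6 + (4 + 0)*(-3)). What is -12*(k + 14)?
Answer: -166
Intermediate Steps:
k = -⅙ (k = 1/(6 + 4*(-3)) = 1/(6 - 12) = 1/(-6) = -⅙ ≈ -0.16667)
-12*(k + 14) = -12*(-⅙ + 14) = -12*83/6 = -166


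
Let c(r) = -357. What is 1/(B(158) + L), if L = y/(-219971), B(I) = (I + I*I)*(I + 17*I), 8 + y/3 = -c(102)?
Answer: 219971/15716260996881 ≈ 1.3996e-8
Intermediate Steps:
y = 1047 (y = -24 + 3*(-1*(-357)) = -24 + 3*357 = -24 + 1071 = 1047)
B(I) = 18*I*(I + I**2) (B(I) = (I + I**2)*(18*I) = 18*I*(I + I**2))
L = -1047/219971 (L = 1047/(-219971) = 1047*(-1/219971) = -1047/219971 ≈ -0.0047597)
1/(B(158) + L) = 1/(18*158**2*(1 + 158) - 1047/219971) = 1/(18*24964*159 - 1047/219971) = 1/(71446968 - 1047/219971) = 1/(15716260996881/219971) = 219971/15716260996881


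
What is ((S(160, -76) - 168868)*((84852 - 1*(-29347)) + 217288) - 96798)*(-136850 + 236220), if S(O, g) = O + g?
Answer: -5559731487478220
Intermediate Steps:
((S(160, -76) - 168868)*((84852 - 1*(-29347)) + 217288) - 96798)*(-136850 + 236220) = (((160 - 76) - 168868)*((84852 - 1*(-29347)) + 217288) - 96798)*(-136850 + 236220) = ((84 - 168868)*((84852 + 29347) + 217288) - 96798)*99370 = (-168784*(114199 + 217288) - 96798)*99370 = (-168784*331487 - 96798)*99370 = (-55949701808 - 96798)*99370 = -55949798606*99370 = -5559731487478220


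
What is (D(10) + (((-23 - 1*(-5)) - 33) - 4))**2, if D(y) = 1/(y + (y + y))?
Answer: 2719201/900 ≈ 3021.3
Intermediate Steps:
D(y) = 1/(3*y) (D(y) = 1/(y + 2*y) = 1/(3*y))
(D(10) + (((-23 - 1*(-5)) - 33) - 4))**2 = ((1/3)/10 + (((-23 - 1*(-5)) - 33) - 4))**2 = ((1/3)*(1/10) + (((-23 + 5) - 33) - 4))**2 = (1/30 + ((-18 - 33) - 4))**2 = (1/30 + (-51 - 4))**2 = (1/30 - 55)**2 = (-1649/30)**2 = 2719201/900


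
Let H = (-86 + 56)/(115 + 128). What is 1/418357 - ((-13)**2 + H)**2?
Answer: -78280887201076/2744840277 ≈ -28519.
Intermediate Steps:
H = -10/81 (H = -30/243 = -30*1/243 = -10/81 ≈ -0.12346)
1/418357 - ((-13)**2 + H)**2 = 1/418357 - ((-13)**2 - 10/81)**2 = 1/418357 - (169 - 10/81)**2 = 1/418357 - (13679/81)**2 = 1/418357 - 1*187115041/6561 = 1/418357 - 187115041/6561 = -78280887201076/2744840277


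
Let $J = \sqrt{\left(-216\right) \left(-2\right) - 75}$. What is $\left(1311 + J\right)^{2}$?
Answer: $\left(1311 + \sqrt{357}\right)^{2} \approx 1.7686 \cdot 10^{6}$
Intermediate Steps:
$J = \sqrt{357}$ ($J = \sqrt{432 - 75} = \sqrt{357} \approx 18.894$)
$\left(1311 + J\right)^{2} = \left(1311 + \sqrt{357}\right)^{2}$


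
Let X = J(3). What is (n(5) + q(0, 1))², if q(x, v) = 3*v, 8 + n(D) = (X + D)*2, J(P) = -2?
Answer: 1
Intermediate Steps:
X = -2
n(D) = -12 + 2*D (n(D) = -8 + (-2 + D)*2 = -8 + (-4 + 2*D) = -12 + 2*D)
(n(5) + q(0, 1))² = ((-12 + 2*5) + 3*1)² = ((-12 + 10) + 3)² = (-2 + 3)² = 1² = 1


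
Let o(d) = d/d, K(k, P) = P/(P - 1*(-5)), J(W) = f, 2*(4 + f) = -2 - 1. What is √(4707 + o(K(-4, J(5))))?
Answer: 2*√1177 ≈ 68.615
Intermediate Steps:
f = -11/2 (f = -4 + (-2 - 1)/2 = -4 + (½)*(-3) = -4 - 3/2 = -11/2 ≈ -5.5000)
J(W) = -11/2
K(k, P) = P/(5 + P) (K(k, P) = P/(P + 5) = P/(5 + P))
o(d) = 1
√(4707 + o(K(-4, J(5)))) = √(4707 + 1) = √4708 = 2*√1177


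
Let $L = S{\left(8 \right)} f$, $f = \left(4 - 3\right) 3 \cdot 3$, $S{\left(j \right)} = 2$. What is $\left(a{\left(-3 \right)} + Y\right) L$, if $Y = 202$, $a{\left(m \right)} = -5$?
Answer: $3546$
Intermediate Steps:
$f = 9$ ($f = \left(4 - 3\right) 3 \cdot 3 = 1 \cdot 3 \cdot 3 = 3 \cdot 3 = 9$)
$L = 18$ ($L = 2 \cdot 9 = 18$)
$\left(a{\left(-3 \right)} + Y\right) L = \left(-5 + 202\right) 18 = 197 \cdot 18 = 3546$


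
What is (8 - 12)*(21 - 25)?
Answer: 16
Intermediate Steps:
(8 - 12)*(21 - 25) = -4*(-4) = 16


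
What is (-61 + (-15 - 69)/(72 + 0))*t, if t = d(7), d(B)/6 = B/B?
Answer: -373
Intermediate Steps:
d(B) = 6 (d(B) = 6*(B/B) = 6*1 = 6)
t = 6
(-61 + (-15 - 69)/(72 + 0))*t = (-61 + (-15 - 69)/(72 + 0))*6 = (-61 - 84/72)*6 = (-61 - 84*1/72)*6 = (-61 - 7/6)*6 = -373/6*6 = -373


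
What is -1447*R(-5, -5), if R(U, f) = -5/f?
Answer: -1447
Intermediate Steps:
-1447*R(-5, -5) = -(-7235)/(-5) = -(-7235)*(-1)/5 = -1447*1 = -1447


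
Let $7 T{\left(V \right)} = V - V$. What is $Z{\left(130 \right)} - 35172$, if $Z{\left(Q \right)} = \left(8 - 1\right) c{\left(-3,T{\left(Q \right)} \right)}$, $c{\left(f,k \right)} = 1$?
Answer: $-35165$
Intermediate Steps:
$T{\left(V \right)} = 0$ ($T{\left(V \right)} = \frac{V - V}{7} = \frac{1}{7} \cdot 0 = 0$)
$Z{\left(Q \right)} = 7$ ($Z{\left(Q \right)} = \left(8 - 1\right) 1 = 7 \cdot 1 = 7$)
$Z{\left(130 \right)} - 35172 = 7 - 35172 = -35165$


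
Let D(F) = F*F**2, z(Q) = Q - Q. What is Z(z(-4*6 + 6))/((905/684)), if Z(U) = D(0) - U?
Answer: 0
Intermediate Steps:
z(Q) = 0
D(F) = F**3
Z(U) = -U (Z(U) = 0**3 - U = 0 - U = -U)
Z(z(-4*6 + 6))/((905/684)) = (-1*0)/((905/684)) = 0/((905*(1/684))) = 0/(905/684) = 0*(684/905) = 0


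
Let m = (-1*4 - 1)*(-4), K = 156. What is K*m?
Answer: 3120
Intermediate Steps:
m = 20 (m = (-4 - 1)*(-4) = -5*(-4) = 20)
K*m = 156*20 = 3120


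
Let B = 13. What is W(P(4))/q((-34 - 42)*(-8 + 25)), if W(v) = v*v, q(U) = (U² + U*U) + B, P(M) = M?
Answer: 16/3338541 ≈ 4.7925e-6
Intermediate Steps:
q(U) = 13 + 2*U² (q(U) = (U² + U*U) + 13 = (U² + U²) + 13 = 2*U² + 13 = 13 + 2*U²)
W(v) = v²
W(P(4))/q((-34 - 42)*(-8 + 25)) = 4²/(13 + 2*((-34 - 42)*(-8 + 25))²) = 16/(13 + 2*(-76*17)²) = 16/(13 + 2*(-1292)²) = 16/(13 + 2*1669264) = 16/(13 + 3338528) = 16/3338541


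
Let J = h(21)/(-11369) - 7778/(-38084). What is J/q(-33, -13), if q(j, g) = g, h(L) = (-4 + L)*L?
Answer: -37416047/2814350474 ≈ -0.013295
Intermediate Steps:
h(L) = L*(-4 + L)
J = 37416047/216488498 (J = (21*(-4 + 21))/(-11369) - 7778/(-38084) = (21*17)*(-1/11369) - 7778*(-1/38084) = 357*(-1/11369) + 3889/19042 = -357/11369 + 3889/19042 = 37416047/216488498 ≈ 0.17283)
J/q(-33, -13) = (37416047/216488498)/(-13) = (37416047/216488498)*(-1/13) = -37416047/2814350474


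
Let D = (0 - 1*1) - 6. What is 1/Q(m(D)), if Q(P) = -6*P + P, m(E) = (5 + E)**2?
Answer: -1/20 ≈ -0.050000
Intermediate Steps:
D = -7 (D = (0 - 1) - 6 = -1 - 6 = -7)
Q(P) = -5*P
1/Q(m(D)) = 1/(-5*(5 - 7)**2) = 1/(-5*(-2)**2) = 1/(-5*4) = 1/(-20) = -1/20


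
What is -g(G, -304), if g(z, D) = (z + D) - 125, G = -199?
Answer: 628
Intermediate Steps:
g(z, D) = -125 + D + z (g(z, D) = (D + z) - 125 = -125 + D + z)
-g(G, -304) = -(-125 - 304 - 199) = -1*(-628) = 628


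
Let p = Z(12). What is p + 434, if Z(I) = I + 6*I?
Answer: 518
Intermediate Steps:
Z(I) = 7*I
p = 84 (p = 7*12 = 84)
p + 434 = 84 + 434 = 518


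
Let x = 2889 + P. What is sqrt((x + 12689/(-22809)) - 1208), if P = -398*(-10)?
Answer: 698*sqrt(6044385)/22809 ≈ 75.236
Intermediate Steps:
P = 3980
x = 6869 (x = 2889 + 3980 = 6869)
sqrt((x + 12689/(-22809)) - 1208) = sqrt((6869 + 12689/(-22809)) - 1208) = sqrt((6869 + 12689*(-1/22809)) - 1208) = sqrt((6869 - 12689/22809) - 1208) = sqrt(156662332/22809 - 1208) = sqrt(129109060/22809) = 698*sqrt(6044385)/22809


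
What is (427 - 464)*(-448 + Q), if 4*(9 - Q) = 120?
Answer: 17353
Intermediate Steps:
Q = -21 (Q = 9 - 1/4*120 = 9 - 30 = -21)
(427 - 464)*(-448 + Q) = (427 - 464)*(-448 - 21) = -37*(-469) = 17353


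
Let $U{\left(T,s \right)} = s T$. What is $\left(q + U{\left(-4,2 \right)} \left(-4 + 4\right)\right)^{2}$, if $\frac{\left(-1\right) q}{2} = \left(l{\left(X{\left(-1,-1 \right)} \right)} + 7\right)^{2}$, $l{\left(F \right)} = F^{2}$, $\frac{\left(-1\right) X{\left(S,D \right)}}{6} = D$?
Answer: $13675204$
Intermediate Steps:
$U{\left(T,s \right)} = T s$
$X{\left(S,D \right)} = - 6 D$
$q = -3698$ ($q = - 2 \left(\left(\left(-6\right) \left(-1\right)\right)^{2} + 7\right)^{2} = - 2 \left(6^{2} + 7\right)^{2} = - 2 \left(36 + 7\right)^{2} = - 2 \cdot 43^{2} = \left(-2\right) 1849 = -3698$)
$\left(q + U{\left(-4,2 \right)} \left(-4 + 4\right)\right)^{2} = \left(-3698 + \left(-4\right) 2 \left(-4 + 4\right)\right)^{2} = \left(-3698 - 0\right)^{2} = \left(-3698 + 0\right)^{2} = \left(-3698\right)^{2} = 13675204$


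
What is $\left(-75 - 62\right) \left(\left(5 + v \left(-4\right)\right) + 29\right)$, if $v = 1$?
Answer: $-4110$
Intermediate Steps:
$\left(-75 - 62\right) \left(\left(5 + v \left(-4\right)\right) + 29\right) = \left(-75 - 62\right) \left(\left(5 + 1 \left(-4\right)\right) + 29\right) = - 137 \left(\left(5 - 4\right) + 29\right) = - 137 \left(1 + 29\right) = \left(-137\right) 30 = -4110$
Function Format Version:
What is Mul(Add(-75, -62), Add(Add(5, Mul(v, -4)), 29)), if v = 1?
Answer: -4110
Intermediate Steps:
Mul(Add(-75, -62), Add(Add(5, Mul(v, -4)), 29)) = Mul(Add(-75, -62), Add(Add(5, Mul(1, -4)), 29)) = Mul(-137, Add(Add(5, -4), 29)) = Mul(-137, Add(1, 29)) = Mul(-137, 30) = -4110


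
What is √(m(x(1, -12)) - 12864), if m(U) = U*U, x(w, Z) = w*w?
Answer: I*√12863 ≈ 113.42*I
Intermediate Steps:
x(w, Z) = w²
m(U) = U²
√(m(x(1, -12)) - 12864) = √((1²)² - 12864) = √(1² - 12864) = √(1 - 12864) = √(-12863) = I*√12863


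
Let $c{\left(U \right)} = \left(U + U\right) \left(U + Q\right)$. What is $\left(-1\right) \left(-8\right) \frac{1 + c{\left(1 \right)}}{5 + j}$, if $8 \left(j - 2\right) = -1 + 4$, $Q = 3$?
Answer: $\frac{576}{59} \approx 9.7627$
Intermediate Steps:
$c{\left(U \right)} = 2 U \left(3 + U\right)$ ($c{\left(U \right)} = \left(U + U\right) \left(U + 3\right) = 2 U \left(3 + U\right)$)
$j = \frac{19}{8}$ ($j = 2 + \frac{-1 + 4}{8} = 2 + \frac{1}{8} \cdot 3 = 2 + \frac{3}{8} = \frac{19}{8} \approx 2.375$)
$\left(-1\right) \left(-8\right) \frac{1 + c{\left(1 \right)}}{5 + j} = \left(-1\right) \left(-8\right) \frac{1 + 2 \cdot 1 \left(3 + 1\right)}{5 + \frac{19}{8}} = 8 \frac{1 + 2 \cdot 1 \cdot 4}{\frac{59}{8}} = 8 \left(1 + 8\right) \frac{8}{59} = 8 \cdot 9 \cdot \frac{8}{59} = 8 \cdot \frac{72}{59} = \frac{576}{59}$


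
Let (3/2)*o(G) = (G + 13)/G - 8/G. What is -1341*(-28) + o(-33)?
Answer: 3717308/99 ≈ 37549.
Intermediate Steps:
o(G) = -16/(3*G) + 2*(13 + G)/(3*G) (o(G) = 2*((G + 13)/G - 8/G)/3 = 2*((13 + G)/G - 8/G)/3 = 2*(-8/G + (13 + G)/G)/3 = -16/(3*G) + 2*(13 + G)/(3*G))
-1341*(-28) + o(-33) = -1341*(-28) + (2/3)*(5 - 33)/(-33) = 37548 + (2/3)*(-1/33)*(-28) = 37548 + 56/99 = 3717308/99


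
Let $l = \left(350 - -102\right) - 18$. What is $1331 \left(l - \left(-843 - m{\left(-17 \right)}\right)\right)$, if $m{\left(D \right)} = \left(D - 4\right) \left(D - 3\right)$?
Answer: $2258707$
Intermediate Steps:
$l = 434$ ($l = \left(350 + 102\right) - 18 = 452 - 18 = 434$)
$m{\left(D \right)} = \left(-4 + D\right) \left(-3 + D\right)$
$1331 \left(l - \left(-843 - m{\left(-17 \right)}\right)\right) = 1331 \left(434 + \left(\left(\left(12 + \left(-17\right)^{2} - -119\right) + 262\right) - -581\right)\right) = 1331 \left(434 + \left(\left(\left(12 + 289 + 119\right) + 262\right) + 581\right)\right) = 1331 \left(434 + \left(\left(420 + 262\right) + 581\right)\right) = 1331 \left(434 + \left(682 + 581\right)\right) = 1331 \left(434 + 1263\right) = 1331 \cdot 1697 = 2258707$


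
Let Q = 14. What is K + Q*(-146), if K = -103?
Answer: -2147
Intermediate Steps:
K + Q*(-146) = -103 + 14*(-146) = -103 - 2044 = -2147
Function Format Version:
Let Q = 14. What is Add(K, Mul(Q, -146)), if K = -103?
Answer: -2147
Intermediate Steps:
Add(K, Mul(Q, -146)) = Add(-103, Mul(14, -146)) = Add(-103, -2044) = -2147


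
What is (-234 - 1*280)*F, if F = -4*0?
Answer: 0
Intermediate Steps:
F = 0
(-234 - 1*280)*F = (-234 - 1*280)*0 = (-234 - 280)*0 = -514*0 = 0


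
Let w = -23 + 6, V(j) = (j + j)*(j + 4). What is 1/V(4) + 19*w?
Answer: -20671/64 ≈ -322.98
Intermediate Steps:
V(j) = 2*j*(4 + j) (V(j) = (2*j)*(4 + j) = 2*j*(4 + j))
w = -17
1/V(4) + 19*w = 1/(2*4*(4 + 4)) + 19*(-17) = 1/(2*4*8) - 323 = 1/64 - 323 = -20671/64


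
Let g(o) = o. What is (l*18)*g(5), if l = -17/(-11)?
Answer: 1530/11 ≈ 139.09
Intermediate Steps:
l = 17/11 (l = -17*(-1/11) = 17/11 ≈ 1.5455)
(l*18)*g(5) = ((17/11)*18)*5 = (306/11)*5 = 1530/11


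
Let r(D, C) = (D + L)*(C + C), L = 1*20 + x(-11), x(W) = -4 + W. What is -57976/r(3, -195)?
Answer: 7247/390 ≈ 18.582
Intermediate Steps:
L = 5 (L = 1*20 + (-4 - 11) = 20 - 15 = 5)
r(D, C) = 2*C*(5 + D) (r(D, C) = (D + 5)*(C + C) = (5 + D)*(2*C) = 2*C*(5 + D))
-57976/r(3, -195) = -57976*(-1/(390*(5 + 3))) = -57976/(2*(-195)*8) = -57976/(-3120) = -57976*(-1/3120) = 7247/390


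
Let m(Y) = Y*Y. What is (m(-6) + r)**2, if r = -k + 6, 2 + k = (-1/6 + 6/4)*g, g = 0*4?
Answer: 1936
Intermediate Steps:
g = 0
k = -2 (k = -2 + (-1/6 + 6/4)*0 = -2 + (-1*1/6 + 6*(1/4))*0 = -2 + (-1/6 + 3/2)*0 = -2 + (4/3)*0 = -2 + 0 = -2)
m(Y) = Y**2
r = 8 (r = -1*(-2) + 6 = 2 + 6 = 8)
(m(-6) + r)**2 = ((-6)**2 + 8)**2 = (36 + 8)**2 = 44**2 = 1936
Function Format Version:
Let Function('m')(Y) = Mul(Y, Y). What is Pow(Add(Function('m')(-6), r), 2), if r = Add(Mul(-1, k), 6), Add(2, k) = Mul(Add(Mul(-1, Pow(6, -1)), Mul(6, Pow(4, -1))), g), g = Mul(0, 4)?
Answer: 1936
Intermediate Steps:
g = 0
k = -2 (k = Add(-2, Mul(Add(Mul(-1, Pow(6, -1)), Mul(6, Pow(4, -1))), 0)) = Add(-2, Mul(Add(Mul(-1, Rational(1, 6)), Mul(6, Rational(1, 4))), 0)) = Add(-2, Mul(Add(Rational(-1, 6), Rational(3, 2)), 0)) = Add(-2, Mul(Rational(4, 3), 0)) = Add(-2, 0) = -2)
Function('m')(Y) = Pow(Y, 2)
r = 8 (r = Add(Mul(-1, -2), 6) = Add(2, 6) = 8)
Pow(Add(Function('m')(-6), r), 2) = Pow(Add(Pow(-6, 2), 8), 2) = Pow(Add(36, 8), 2) = Pow(44, 2) = 1936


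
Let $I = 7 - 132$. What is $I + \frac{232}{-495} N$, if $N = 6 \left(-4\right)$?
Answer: $- \frac{18769}{165} \approx -113.75$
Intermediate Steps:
$I = -125$ ($I = 7 - 132 = -125$)
$N = -24$
$I + \frac{232}{-495} N = -125 + \frac{232}{-495} \left(-24\right) = -125 + 232 \left(- \frac{1}{495}\right) \left(-24\right) = -125 - - \frac{1856}{165} = -125 + \frac{1856}{165} = - \frac{18769}{165}$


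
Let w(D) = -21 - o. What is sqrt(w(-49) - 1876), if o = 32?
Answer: I*sqrt(1929) ≈ 43.92*I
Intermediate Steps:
w(D) = -53 (w(D) = -21 - 1*32 = -21 - 32 = -53)
sqrt(w(-49) - 1876) = sqrt(-53 - 1876) = sqrt(-1929) = I*sqrt(1929)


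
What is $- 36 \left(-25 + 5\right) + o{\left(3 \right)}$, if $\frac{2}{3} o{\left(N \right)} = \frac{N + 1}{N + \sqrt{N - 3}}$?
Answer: $722$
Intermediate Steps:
$o{\left(N \right)} = \frac{3 \left(1 + N\right)}{2 \left(N + \sqrt{-3 + N}\right)}$ ($o{\left(N \right)} = \frac{3 \frac{N + 1}{N + \sqrt{N - 3}}}{2} = \frac{3 \frac{1 + N}{N + \sqrt{-3 + N}}}{2} = \frac{3 \left(1 + N\right)}{2 \left(N + \sqrt{-3 + N}\right)}$)
$- 36 \left(-25 + 5\right) + o{\left(3 \right)} = - 36 \left(-25 + 5\right) + \frac{3 \left(1 + 3\right)}{2 \left(3 + \sqrt{-3 + 3}\right)} = \left(-36\right) \left(-20\right) + \frac{3}{2} \frac{1}{3 + \sqrt{0}} \cdot 4 = 720 + \frac{3}{2} \frac{1}{3 + 0} \cdot 4 = 720 + \frac{3}{2} \cdot \frac{1}{3} \cdot 4 = 720 + 2 = 722$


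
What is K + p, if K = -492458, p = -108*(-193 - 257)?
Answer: -443858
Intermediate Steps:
p = 48600 (p = -108*(-450) = 48600)
K + p = -492458 + 48600 = -443858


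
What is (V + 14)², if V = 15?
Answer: 841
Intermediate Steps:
(V + 14)² = (15 + 14)² = 29² = 841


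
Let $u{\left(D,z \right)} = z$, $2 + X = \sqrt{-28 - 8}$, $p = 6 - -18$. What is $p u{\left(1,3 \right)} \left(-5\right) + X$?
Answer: $-362 + 6 i \approx -362.0 + 6.0 i$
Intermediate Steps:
$p = 24$ ($p = 6 + 18 = 24$)
$X = -2 + 6 i$ ($X = -2 + \sqrt{-28 - 8} = -2 + \sqrt{-36} = -2 + 6 i \approx -2.0 + 6.0 i$)
$p u{\left(1,3 \right)} \left(-5\right) + X = 24 \cdot 3 \left(-5\right) - \left(2 - 6 i\right) = 24 \left(-15\right) - \left(2 - 6 i\right) = -360 - \left(2 - 6 i\right) = -362 + 6 i$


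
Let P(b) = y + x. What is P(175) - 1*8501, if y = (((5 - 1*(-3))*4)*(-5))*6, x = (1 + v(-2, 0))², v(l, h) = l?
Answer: -9460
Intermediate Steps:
x = 1 (x = (1 - 2)² = (-1)² = 1)
y = -960 (y = (((5 + 3)*4)*(-5))*6 = ((8*4)*(-5))*6 = (32*(-5))*6 = -160*6 = -960)
P(b) = -959 (P(b) = -960 + 1 = -959)
P(175) - 1*8501 = -959 - 1*8501 = -959 - 8501 = -9460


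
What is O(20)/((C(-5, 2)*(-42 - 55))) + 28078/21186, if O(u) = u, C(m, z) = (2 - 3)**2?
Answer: 1149923/1027521 ≈ 1.1191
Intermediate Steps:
C(m, z) = 1 (C(m, z) = (-1)**2 = 1)
O(20)/((C(-5, 2)*(-42 - 55))) + 28078/21186 = 20/((1*(-42 - 55))) + 28078/21186 = 20/((1*(-97))) + 28078*(1/21186) = 20/(-97) + 14039/10593 = 20*(-1/97) + 14039/10593 = -20/97 + 14039/10593 = 1149923/1027521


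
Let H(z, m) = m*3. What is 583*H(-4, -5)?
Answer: -8745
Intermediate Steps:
H(z, m) = 3*m
583*H(-4, -5) = 583*(3*(-5)) = 583*(-15) = -8745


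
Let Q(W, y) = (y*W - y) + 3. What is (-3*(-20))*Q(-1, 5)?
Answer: -420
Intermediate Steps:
Q(W, y) = 3 - y + W*y (Q(W, y) = (W*y - y) + 3 = (-y + W*y) + 3 = 3 - y + W*y)
(-3*(-20))*Q(-1, 5) = (-3*(-20))*(3 - 1*5 - 1*5) = 60*(3 - 5 - 5) = 60*(-7) = -420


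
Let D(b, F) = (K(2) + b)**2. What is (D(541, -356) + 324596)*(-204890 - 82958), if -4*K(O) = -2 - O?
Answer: -177993689280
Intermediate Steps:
K(O) = 1/2 + O/4 (K(O) = -(-2 - O)/4 = 1/2 + O/4)
D(b, F) = (1 + b)**2 (D(b, F) = ((1/2 + (1/4)*2) + b)**2 = ((1/2 + 1/2) + b)**2 = (1 + b)**2)
(D(541, -356) + 324596)*(-204890 - 82958) = ((1 + 541)**2 + 324596)*(-204890 - 82958) = (542**2 + 324596)*(-287848) = (293764 + 324596)*(-287848) = 618360*(-287848) = -177993689280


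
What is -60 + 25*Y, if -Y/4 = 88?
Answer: -8860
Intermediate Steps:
Y = -352 (Y = -4*88 = -352)
-60 + 25*Y = -60 + 25*(-352) = -60 - 8800 = -8860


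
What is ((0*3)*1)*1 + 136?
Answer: 136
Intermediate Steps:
((0*3)*1)*1 + 136 = (0*1)*1 + 136 = 0*1 + 136 = 0 + 136 = 136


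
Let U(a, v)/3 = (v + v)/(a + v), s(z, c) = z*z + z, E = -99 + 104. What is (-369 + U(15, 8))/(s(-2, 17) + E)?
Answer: -8439/161 ≈ -52.416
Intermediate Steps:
E = 5
s(z, c) = z + z² (s(z, c) = z² + z = z + z²)
U(a, v) = 6*v/(a + v) (U(a, v) = 3*((v + v)/(a + v)) = 3*((2*v)/(a + v)) = 3*(2*v/(a + v)) = 6*v/(a + v))
(-369 + U(15, 8))/(s(-2, 17) + E) = (-369 + 6*8/(15 + 8))/(-2*(1 - 2) + 5) = (-369 + 6*8/23)/(-2*(-1) + 5) = (-369 + 6*8*(1/23))/(2 + 5) = (-369 + 48/23)/7 = -8439/23*⅐ = -8439/161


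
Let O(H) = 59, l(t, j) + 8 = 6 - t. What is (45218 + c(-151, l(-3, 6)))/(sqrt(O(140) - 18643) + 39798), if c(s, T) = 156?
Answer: 451448613/395974847 - 22687*I*sqrt(4646)/395974847 ≈ 1.1401 - 0.0039053*I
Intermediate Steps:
l(t, j) = -2 - t (l(t, j) = -8 + (6 - t) = -2 - t)
(45218 + c(-151, l(-3, 6)))/(sqrt(O(140) - 18643) + 39798) = (45218 + 156)/(sqrt(59 - 18643) + 39798) = 45374/(sqrt(-18584) + 39798) = 45374/(2*I*sqrt(4646) + 39798) = 45374/(39798 + 2*I*sqrt(4646))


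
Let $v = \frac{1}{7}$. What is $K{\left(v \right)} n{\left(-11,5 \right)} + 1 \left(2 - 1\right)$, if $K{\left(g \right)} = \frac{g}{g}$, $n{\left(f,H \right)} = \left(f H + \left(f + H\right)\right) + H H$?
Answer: $-35$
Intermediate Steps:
$v = \frac{1}{7} \approx 0.14286$
$n{\left(f,H \right)} = H + f + H^{2} + H f$ ($n{\left(f,H \right)} = \left(H f + \left(H + f\right)\right) + H^{2} = \left(H + f + H f\right) + H^{2} = H + f + H^{2} + H f$)
$K{\left(g \right)} = 1$
$K{\left(v \right)} n{\left(-11,5 \right)} + 1 \left(2 - 1\right) = 1 \left(5 - 11 + 5^{2} + 5 \left(-11\right)\right) + 1 \left(2 - 1\right) = 1 \left(5 - 11 + 25 - 55\right) + 1 \cdot 1 = 1 \left(-36\right) + 1 = -36 + 1 = -35$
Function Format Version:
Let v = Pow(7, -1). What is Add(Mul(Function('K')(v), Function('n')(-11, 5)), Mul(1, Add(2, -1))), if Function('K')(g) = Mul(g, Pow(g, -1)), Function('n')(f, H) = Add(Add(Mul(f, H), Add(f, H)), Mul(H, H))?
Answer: -35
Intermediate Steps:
v = Rational(1, 7) ≈ 0.14286
Function('n')(f, H) = Add(H, f, Pow(H, 2), Mul(H, f)) (Function('n')(f, H) = Add(Add(Mul(H, f), Add(H, f)), Pow(H, 2)) = Add(Add(H, f, Mul(H, f)), Pow(H, 2)) = Add(H, f, Pow(H, 2), Mul(H, f)))
Function('K')(g) = 1
Add(Mul(Function('K')(v), Function('n')(-11, 5)), Mul(1, Add(2, -1))) = Add(Mul(1, Add(5, -11, Pow(5, 2), Mul(5, -11))), Mul(1, Add(2, -1))) = Add(Mul(1, Add(5, -11, 25, -55)), Mul(1, 1)) = Add(Mul(1, -36), 1) = Add(-36, 1) = -35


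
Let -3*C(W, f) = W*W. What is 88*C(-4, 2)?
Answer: -1408/3 ≈ -469.33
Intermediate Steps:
C(W, f) = -W²/3 (C(W, f) = -W*W/3 = -W²/3)
88*C(-4, 2) = 88*(-⅓*(-4)²) = 88*(-⅓*16) = 88*(-16/3) = -1408/3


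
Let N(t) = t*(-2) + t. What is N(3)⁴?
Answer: 81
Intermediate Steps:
N(t) = -t (N(t) = -2*t + t = -t)
N(3)⁴ = (-1*3)⁴ = (-3)⁴ = 81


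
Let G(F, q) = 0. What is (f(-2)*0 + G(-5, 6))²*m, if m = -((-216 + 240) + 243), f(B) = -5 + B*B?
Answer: 0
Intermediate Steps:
f(B) = -5 + B²
m = -267 (m = -(24 + 243) = -1*267 = -267)
(f(-2)*0 + G(-5, 6))²*m = ((-5 + (-2)²)*0 + 0)²*(-267) = ((-5 + 4)*0 + 0)²*(-267) = (-1*0 + 0)²*(-267) = (0 + 0)²*(-267) = 0²*(-267) = 0*(-267) = 0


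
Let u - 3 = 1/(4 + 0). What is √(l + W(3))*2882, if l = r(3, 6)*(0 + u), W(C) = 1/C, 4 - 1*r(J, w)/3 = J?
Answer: 15851*√3/3 ≈ 9151.6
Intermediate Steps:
r(J, w) = 12 - 3*J
u = 13/4 (u = 3 + 1/(4 + 0) = 3 + 1/4 = 3 + ¼ = 13/4 ≈ 3.2500)
l = 39/4 (l = (12 - 3*3)*(0 + 13/4) = (12 - 9)*(13/4) = 3*(13/4) = 39/4 ≈ 9.7500)
√(l + W(3))*2882 = √(39/4 + 1/3)*2882 = √(39/4 + ⅓)*2882 = √(121/12)*2882 = (11*√3/6)*2882 = 15851*√3/3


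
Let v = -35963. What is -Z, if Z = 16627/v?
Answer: 16627/35963 ≈ 0.46234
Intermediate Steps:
Z = -16627/35963 (Z = 16627/(-35963) = 16627*(-1/35963) = -16627/35963 ≈ -0.46234)
-Z = -1*(-16627/35963) = 16627/35963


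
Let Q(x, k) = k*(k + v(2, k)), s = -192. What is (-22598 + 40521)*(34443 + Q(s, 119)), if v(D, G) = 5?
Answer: 881793677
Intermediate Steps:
Q(x, k) = k*(5 + k) (Q(x, k) = k*(k + 5) = k*(5 + k))
(-22598 + 40521)*(34443 + Q(s, 119)) = (-22598 + 40521)*(34443 + 119*(5 + 119)) = 17923*(34443 + 119*124) = 17923*(34443 + 14756) = 17923*49199 = 881793677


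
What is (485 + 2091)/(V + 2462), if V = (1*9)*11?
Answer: 2576/2561 ≈ 1.0059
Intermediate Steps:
V = 99 (V = 9*11 = 99)
(485 + 2091)/(V + 2462) = (485 + 2091)/(99 + 2462) = 2576/2561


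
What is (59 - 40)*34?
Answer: 646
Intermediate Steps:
(59 - 40)*34 = 19*34 = 646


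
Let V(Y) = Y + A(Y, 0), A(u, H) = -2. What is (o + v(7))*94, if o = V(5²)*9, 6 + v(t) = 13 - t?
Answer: 19458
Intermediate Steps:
v(t) = 7 - t (v(t) = -6 + (13 - t) = 7 - t)
V(Y) = -2 + Y (V(Y) = Y - 2 = -2 + Y)
o = 207 (o = (-2 + 5²)*9 = (-2 + 25)*9 = 23*9 = 207)
(o + v(7))*94 = (207 + (7 - 1*7))*94 = (207 + (7 - 7))*94 = (207 + 0)*94 = 207*94 = 19458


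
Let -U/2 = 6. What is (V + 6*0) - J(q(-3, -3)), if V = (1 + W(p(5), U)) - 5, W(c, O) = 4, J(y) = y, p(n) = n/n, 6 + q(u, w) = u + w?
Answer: 12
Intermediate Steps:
U = -12 (U = -2*6 = -12)
q(u, w) = -6 + u + w (q(u, w) = -6 + (u + w) = -6 + u + w)
p(n) = 1
V = 0 (V = (1 + 4) - 5 = 5 - 5 = 0)
(V + 6*0) - J(q(-3, -3)) = (0 + 6*0) - (-6 - 3 - 3) = (0 + 0) - 1*(-12) = 0 + 12 = 12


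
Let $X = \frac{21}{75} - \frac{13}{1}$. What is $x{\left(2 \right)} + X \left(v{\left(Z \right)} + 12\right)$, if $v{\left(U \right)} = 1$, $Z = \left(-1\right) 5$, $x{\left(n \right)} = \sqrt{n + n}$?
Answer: $- \frac{4084}{25} \approx -163.36$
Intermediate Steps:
$x{\left(n \right)} = \sqrt{2} \sqrt{n}$ ($x{\left(n \right)} = \sqrt{2 n} = \sqrt{2} \sqrt{n}$)
$X = - \frac{318}{25}$ ($X = 21 \cdot \frac{1}{75} - 13 = \frac{7}{25} - 13 = - \frac{318}{25} \approx -12.72$)
$Z = -5$
$x{\left(2 \right)} + X \left(v{\left(Z \right)} + 12\right) = \sqrt{2} \sqrt{2} - \frac{318 \left(1 + 12\right)}{25} = 2 - \frac{4134}{25} = - \frac{4084}{25}$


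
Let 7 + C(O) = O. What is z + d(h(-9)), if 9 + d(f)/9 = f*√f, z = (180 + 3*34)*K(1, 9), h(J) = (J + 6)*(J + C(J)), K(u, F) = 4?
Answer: 1047 + 3375*√3 ≈ 6892.7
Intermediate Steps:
C(O) = -7 + O
h(J) = (-7 + 2*J)*(6 + J) (h(J) = (J + 6)*(J + (-7 + J)) = (6 + J)*(-7 + 2*J) = (-7 + 2*J)*(6 + J))
z = 1128 (z = (180 + 3*34)*4 = (180 + 102)*4 = 282*4 = 1128)
d(f) = -81 + 9*f^(3/2) (d(f) = -81 + 9*(f*√f) = -81 + 9*f^(3/2))
z + d(h(-9)) = 1128 + (-81 + 9*(-42 + 2*(-9)² + 5*(-9))^(3/2)) = 1128 + (-81 + 9*(-42 + 2*81 - 45)^(3/2)) = 1128 + (-81 + 9*(-42 + 162 - 45)^(3/2)) = 1128 + (-81 + 9*75^(3/2)) = 1128 + (-81 + 9*(375*√3)) = 1128 + (-81 + 3375*√3) = 1047 + 3375*√3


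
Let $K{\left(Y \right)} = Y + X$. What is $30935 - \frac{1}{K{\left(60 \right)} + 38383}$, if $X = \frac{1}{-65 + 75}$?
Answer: $\frac{11892372975}{384431} \approx 30935.0$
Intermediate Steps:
$X = \frac{1}{10} \approx 0.1$
$K{\left(Y \right)} = \frac{1}{10} + Y$ ($K{\left(Y \right)} = Y + \frac{1}{10} = \frac{1}{10} + Y$)
$30935 - \frac{1}{K{\left(60 \right)} + 38383} = 30935 - \frac{1}{\left(\frac{1}{10} + 60\right) + 38383} = 30935 - \frac{1}{\frac{601}{10} + 38383} = 30935 - \frac{1}{\frac{384431}{10}} = 30935 - \frac{10}{384431} = \frac{11892372975}{384431}$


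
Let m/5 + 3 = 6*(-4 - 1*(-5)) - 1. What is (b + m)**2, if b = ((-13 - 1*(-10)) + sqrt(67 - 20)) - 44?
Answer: (37 - sqrt(47))**2 ≈ 908.68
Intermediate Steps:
b = -47 + sqrt(47) (b = ((-13 + 10) + sqrt(47)) - 44 = (-3 + sqrt(47)) - 44 = -47 + sqrt(47) ≈ -40.144)
m = 10 (m = -15 + 5*(6*(-4 - 1*(-5)) - 1) = -15 + 5*(6*(-4 + 5) - 1) = -15 + 5*(6*1 - 1) = -15 + 5*(6 - 1) = -15 + 5*5 = -15 + 25 = 10)
(b + m)**2 = ((-47 + sqrt(47)) + 10)**2 = (-37 + sqrt(47))**2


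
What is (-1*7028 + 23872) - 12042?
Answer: 4802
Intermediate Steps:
(-1*7028 + 23872) - 12042 = (-7028 + 23872) - 12042 = 16844 - 12042 = 4802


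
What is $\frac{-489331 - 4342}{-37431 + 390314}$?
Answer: $- \frac{493673}{352883} \approx -1.399$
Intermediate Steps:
$\frac{-489331 - 4342}{-37431 + 390314} = - \frac{493673}{352883}$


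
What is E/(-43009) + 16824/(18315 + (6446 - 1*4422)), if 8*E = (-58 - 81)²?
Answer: 5395697509/6998080408 ≈ 0.77103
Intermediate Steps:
E = 19321/8 (E = (-58 - 81)²/8 = (⅛)*(-139)² = (⅛)*19321 = 19321/8 ≈ 2415.1)
E/(-43009) + 16824/(18315 + (6446 - 1*4422)) = (19321/8)/(-43009) + 16824/(18315 + (6446 - 1*4422)) = (19321/8)*(-1/43009) + 16824/(18315 + (6446 - 4422)) = -19321/344072 + 16824/(18315 + 2024) = -19321/344072 + 16824/20339 = 5395697509/6998080408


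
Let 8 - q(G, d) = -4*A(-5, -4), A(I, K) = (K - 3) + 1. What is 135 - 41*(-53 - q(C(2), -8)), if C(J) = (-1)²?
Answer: 1652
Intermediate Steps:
A(I, K) = -2 + K (A(I, K) = (-3 + K) + 1 = -2 + K)
C(J) = 1
q(G, d) = -16 (q(G, d) = 8 - (-4)*(-2 - 4) = 8 - (-4)*(-6) = 8 - 1*24 = 8 - 24 = -16)
135 - 41*(-53 - q(C(2), -8)) = 135 - 41*(-53 - 1*(-16)) = 135 - 41*(-53 + 16) = 135 - 41*(-37) = 135 + 1517 = 1652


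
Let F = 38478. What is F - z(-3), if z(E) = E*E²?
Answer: 38505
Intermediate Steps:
z(E) = E³
F - z(-3) = 38478 - 1*(-3)³ = 38478 - 1*(-27) = 38478 + 27 = 38505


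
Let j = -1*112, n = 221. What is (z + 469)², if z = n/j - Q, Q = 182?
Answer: 1019077929/12544 ≈ 81240.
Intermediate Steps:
j = -112
z = -20605/112 (z = 221/(-112) - 1*182 = 221*(-1/112) - 182 = -221/112 - 182 = -20605/112 ≈ -183.97)
(z + 469)² = (-20605/112 + 469)² = (31923/112)² = 1019077929/12544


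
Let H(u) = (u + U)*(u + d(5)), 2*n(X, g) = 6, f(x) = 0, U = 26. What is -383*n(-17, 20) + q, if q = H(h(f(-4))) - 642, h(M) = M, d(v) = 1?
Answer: -1765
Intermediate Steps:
n(X, g) = 3 (n(X, g) = (½)*6 = 3)
H(u) = (1 + u)*(26 + u) (H(u) = (u + 26)*(u + 1) = (26 + u)*(1 + u) = (1 + u)*(26 + u))
q = -616 (q = (26 + 0² + 27*0) - 642 = (26 + 0 + 0) - 642 = 26 - 642 = -616)
-383*n(-17, 20) + q = -383*3 - 616 = -1149 - 616 = -1765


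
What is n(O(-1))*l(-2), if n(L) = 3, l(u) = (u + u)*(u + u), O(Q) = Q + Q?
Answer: 48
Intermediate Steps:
O(Q) = 2*Q
l(u) = 4*u**2 (l(u) = (2*u)*(2*u) = 4*u**2)
n(O(-1))*l(-2) = 3*(4*(-2)**2) = 3*(4*4) = 3*16 = 48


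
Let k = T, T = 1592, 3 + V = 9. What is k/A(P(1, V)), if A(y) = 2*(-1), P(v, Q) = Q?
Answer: -796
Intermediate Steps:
V = 6 (V = -3 + 9 = 6)
A(y) = -2
k = 1592
k/A(P(1, V)) = 1592/(-2) = 1592*(-½) = -796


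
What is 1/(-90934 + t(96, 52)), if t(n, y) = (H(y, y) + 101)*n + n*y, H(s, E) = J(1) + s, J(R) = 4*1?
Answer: -1/70870 ≈ -1.4110e-5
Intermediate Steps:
J(R) = 4
H(s, E) = 4 + s
t(n, y) = n*y + n*(105 + y) (t(n, y) = ((4 + y) + 101)*n + n*y = (105 + y)*n + n*y = n*(105 + y) + n*y = n*y + n*(105 + y))
1/(-90934 + t(96, 52)) = 1/(-90934 + 96*(105 + 2*52)) = 1/(-90934 + 96*(105 + 104)) = 1/(-90934 + 96*209) = 1/(-90934 + 20064) = 1/(-70870) = -1/70870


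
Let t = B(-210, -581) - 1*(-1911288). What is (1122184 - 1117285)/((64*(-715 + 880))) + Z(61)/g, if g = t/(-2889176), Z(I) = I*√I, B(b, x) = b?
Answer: 1633/3520 - 88119868*√61/955539 ≈ -719.80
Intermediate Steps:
t = 1911078 (t = -210 - 1*(-1911288) = -210 + 1911288 = 1911078)
Z(I) = I^(3/2)
g = -955539/1444588 (g = 1911078/(-2889176) = 1911078*(-1/2889176) = -955539/1444588 ≈ -0.66146)
(1122184 - 1117285)/((64*(-715 + 880))) + Z(61)/g = (1122184 - 1117285)/((64*(-715 + 880))) + 61^(3/2)/(-955539/1444588) = 4899/((64*165)) + (61*√61)*(-1444588/955539) = 4899/10560 - 88119868*√61/955539 = 4899*(1/10560) - 88119868*√61/955539 = 1633/3520 - 88119868*√61/955539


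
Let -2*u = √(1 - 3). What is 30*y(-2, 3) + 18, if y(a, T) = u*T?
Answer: 18 - 45*I*√2 ≈ 18.0 - 63.64*I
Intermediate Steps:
u = -I*√2/2 (u = -√(1 - 3)/2 = -I*√2/2 ≈ -0.70711*I)
y(a, T) = -I*T*√2/2 (y(a, T) = (-I*√2/2)*T = -I*T*√2/2)
30*y(-2, 3) + 18 = 30*(-½*I*3*√2) + 18 = 30*(-3*I*√2/2) + 18 = -45*I*√2 + 18 = 18 - 45*I*√2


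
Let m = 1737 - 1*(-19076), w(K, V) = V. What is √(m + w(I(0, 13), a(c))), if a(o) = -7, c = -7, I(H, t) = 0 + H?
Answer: √20806 ≈ 144.24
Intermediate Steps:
I(H, t) = H
m = 20813 (m = 1737 + 19076 = 20813)
√(m + w(I(0, 13), a(c))) = √(20813 - 7) = √20806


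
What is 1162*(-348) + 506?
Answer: -403870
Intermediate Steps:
1162*(-348) + 506 = -404376 + 506 = -403870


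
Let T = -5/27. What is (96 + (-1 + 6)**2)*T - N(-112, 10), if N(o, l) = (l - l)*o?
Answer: -605/27 ≈ -22.407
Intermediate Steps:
N(o, l) = 0 (N(o, l) = 0*o = 0)
T = -5/27 (T = -5*1/27 = -5/27 ≈ -0.18519)
(96 + (-1 + 6)**2)*T - N(-112, 10) = (96 + (-1 + 6)**2)*(-5/27) - 1*0 = (96 + 5**2)*(-5/27) + 0 = (96 + 25)*(-5/27) + 0 = 121*(-5/27) + 0 = -605/27 + 0 = -605/27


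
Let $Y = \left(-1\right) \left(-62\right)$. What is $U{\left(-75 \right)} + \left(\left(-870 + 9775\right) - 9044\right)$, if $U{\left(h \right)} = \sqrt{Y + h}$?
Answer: $-139 + i \sqrt{13} \approx -139.0 + 3.6056 i$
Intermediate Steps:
$Y = 62$
$U{\left(h \right)} = \sqrt{62 + h}$
$U{\left(-75 \right)} + \left(\left(-870 + 9775\right) - 9044\right) = \sqrt{62 - 75} + \left(\left(-870 + 9775\right) - 9044\right) = \sqrt{-13} + \left(8905 - 9044\right) = i \sqrt{13} - 139 = -139 + i \sqrt{13}$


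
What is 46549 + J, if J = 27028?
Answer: 73577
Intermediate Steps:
46549 + J = 46549 + 27028 = 73577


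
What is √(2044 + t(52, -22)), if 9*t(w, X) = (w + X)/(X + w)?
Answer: √18397/3 ≈ 45.212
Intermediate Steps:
t(w, X) = ⅑ (t(w, X) = ((w + X)/(X + w))/9 = ((X + w)/(X + w))/9 = (⅑)*1 = ⅑)
√(2044 + t(52, -22)) = √(2044 + ⅑) = √(18397/9) = √18397/3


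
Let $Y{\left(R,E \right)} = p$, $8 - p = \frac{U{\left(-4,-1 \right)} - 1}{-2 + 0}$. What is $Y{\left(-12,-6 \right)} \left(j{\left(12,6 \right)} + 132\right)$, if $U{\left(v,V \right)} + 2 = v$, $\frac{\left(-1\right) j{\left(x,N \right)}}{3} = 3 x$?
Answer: $108$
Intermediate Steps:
$j{\left(x,N \right)} = - 9 x$ ($j{\left(x,N \right)} = - 3 \cdot 3 x = - 9 x$)
$U{\left(v,V \right)} = -2 + v$
$p = \frac{9}{2}$ ($p = 8 - \frac{\left(-2 - 4\right) - 1}{-2 + 0} = 8 - \frac{-6 - 1}{-2} = 8 - \left(-7\right) \left(- \frac{1}{2}\right) = 8 - \frac{7}{2} = \frac{9}{2} \approx 4.5$)
$Y{\left(R,E \right)} = \frac{9}{2}$
$Y{\left(-12,-6 \right)} \left(j{\left(12,6 \right)} + 132\right) = \frac{9 \left(\left(-9\right) 12 + 132\right)}{2} = \frac{9 \left(-108 + 132\right)}{2} = \frac{9}{2} \cdot 24 = 108$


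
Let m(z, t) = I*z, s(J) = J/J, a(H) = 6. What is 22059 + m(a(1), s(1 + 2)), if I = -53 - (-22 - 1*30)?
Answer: 22053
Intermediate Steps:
I = -1 (I = -53 - (-22 - 30) = -53 - 1*(-52) = -53 + 52 = -1)
s(J) = 1
m(z, t) = -z
22059 + m(a(1), s(1 + 2)) = 22059 - 1*6 = 22059 - 6 = 22053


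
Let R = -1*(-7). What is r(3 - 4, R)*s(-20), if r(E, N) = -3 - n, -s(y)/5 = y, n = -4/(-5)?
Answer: -380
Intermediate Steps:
n = ⅘ (n = -4*(-⅕) = ⅘ ≈ 0.80000)
R = 7
s(y) = -5*y
r(E, N) = -19/5 (r(E, N) = -3 - 1*⅘ = -3 - ⅘ = -19/5)
r(3 - 4, R)*s(-20) = -(-19)*(-20) = -19/5*100 = -380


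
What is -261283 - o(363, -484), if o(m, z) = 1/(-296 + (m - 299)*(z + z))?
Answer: -16264344183/62248 ≈ -2.6128e+5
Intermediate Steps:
o(m, z) = 1/(-296 + 2*z*(-299 + m)) (o(m, z) = 1/(-296 + (-299 + m)*(2*z)) = 1/(-296 + 2*z*(-299 + m)))
-261283 - o(363, -484) = -261283 - 1/(2*(-148 - 299*(-484) + 363*(-484))) = -261283 - 1/(2*(-148 + 144716 - 175692)) = -261283 - 1/(2*(-31124)) = -261283 - (-1)/(2*31124) = -261283 - 1*(-1/62248) = -261283 + 1/62248 = -16264344183/62248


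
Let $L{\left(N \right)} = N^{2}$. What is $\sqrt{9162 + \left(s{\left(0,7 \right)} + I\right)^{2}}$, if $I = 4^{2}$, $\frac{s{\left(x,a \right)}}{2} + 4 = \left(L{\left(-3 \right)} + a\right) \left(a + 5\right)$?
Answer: $\sqrt{162826} \approx 403.52$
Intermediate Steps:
$s{\left(x,a \right)} = -8 + 2 \left(5 + a\right) \left(9 + a\right)$ ($s{\left(x,a \right)} = -8 + 2 \left(\left(-3\right)^{2} + a\right) \left(a + 5\right) = -8 + 2 \left(9 + a\right) \left(5 + a\right) = -8 + 2 \left(5 + a\right) \left(9 + a\right)$)
$I = 16$
$\sqrt{9162 + \left(s{\left(0,7 \right)} + I\right)^{2}} = \sqrt{9162 + \left(\left(82 + 2 \cdot 7^{2} + 28 \cdot 7\right) + 16\right)^{2}} = \sqrt{9162 + \left(\left(82 + 2 \cdot 49 + 196\right) + 16\right)^{2}} = \sqrt{9162 + \left(\left(82 + 98 + 196\right) + 16\right)^{2}} = \sqrt{9162 + \left(376 + 16\right)^{2}} = \sqrt{9162 + 392^{2}} = \sqrt{9162 + 153664} = \sqrt{162826}$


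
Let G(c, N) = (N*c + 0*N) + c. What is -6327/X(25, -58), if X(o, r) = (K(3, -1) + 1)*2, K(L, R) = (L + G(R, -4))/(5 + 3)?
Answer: -12654/7 ≈ -1807.7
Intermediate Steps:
G(c, N) = c + N*c (G(c, N) = (N*c + 0) + c = N*c + c = c + N*c)
K(L, R) = -3*R/8 + L/8 (K(L, R) = (L + R*(1 - 4))/(5 + 3) = (L + R*(-3))/8 = (L - 3*R)*(⅛) = -3*R/8 + L/8)
X(o, r) = 7/2 (X(o, r) = ((-3/8*(-1) + (⅛)*3) + 1)*2 = ((3/8 + 3/8) + 1)*2 = (¾ + 1)*2 = (7/4)*2 = 7/2)
-6327/X(25, -58) = -6327/7/2 = -6327*2/7 = -12654/7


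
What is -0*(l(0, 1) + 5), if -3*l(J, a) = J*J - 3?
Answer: 0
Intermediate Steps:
l(J, a) = 1 - J**2/3 (l(J, a) = -(J*J - 3)/3 = -(J**2 - 3)/3 = -(-3 + J**2)/3 = 1 - J**2/3)
-0*(l(0, 1) + 5) = -0*((1 - 1/3*0**2) + 5) = -0*((1 - 1/3*0) + 5) = -0*((1 + 0) + 5) = -0*(1 + 5) = -0*6 = -4*0 = 0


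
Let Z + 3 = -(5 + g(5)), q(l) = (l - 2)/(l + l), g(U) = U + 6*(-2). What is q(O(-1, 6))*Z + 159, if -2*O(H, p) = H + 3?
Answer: 315/2 ≈ 157.50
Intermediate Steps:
O(H, p) = -3/2 - H/2 (O(H, p) = -(H + 3)/2 = -(3 + H)/2 = -3/2 - H/2)
g(U) = -12 + U (g(U) = U - 12 = -12 + U)
q(l) = (-2 + l)/(2*l) (q(l) = (-2 + l)/((2*l)) = (-2 + l)*(1/(2*l)) = (-2 + l)/(2*l))
Z = -1 (Z = -3 - (5 + (-12 + 5)) = -3 - (5 - 7) = -3 - 1*(-2) = -3 + 2 = -1)
q(O(-1, 6))*Z + 159 = ((-2 + (-3/2 - ½*(-1)))/(2*(-3/2 - ½*(-1))))*(-1) + 159 = ((-2 + (-3/2 + ½))/(2*(-3/2 + ½)))*(-1) + 159 = ((½)*(-2 - 1)/(-1))*(-1) + 159 = ((½)*(-1)*(-3))*(-1) + 159 = (3/2)*(-1) + 159 = -3/2 + 159 = 315/2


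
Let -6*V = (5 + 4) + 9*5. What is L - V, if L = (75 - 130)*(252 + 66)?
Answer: -17481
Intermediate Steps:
L = -17490 (L = -55*318 = -17490)
V = -9 (V = -((5 + 4) + 9*5)/6 = -(9 + 45)/6 = -1/6*54 = -9)
L - V = -17490 - 1*(-9) = -17490 + 9 = -17481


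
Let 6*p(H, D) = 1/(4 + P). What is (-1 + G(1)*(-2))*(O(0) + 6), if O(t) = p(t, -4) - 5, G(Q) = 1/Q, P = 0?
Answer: -25/8 ≈ -3.1250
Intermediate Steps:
p(H, D) = 1/24 (p(H, D) = 1/(6*(4 + 0)) = (⅙)/4 = (⅙)*(¼) = 1/24)
G(Q) = 1/Q
O(t) = -119/24 (O(t) = 1/24 - 5 = -119/24)
(-1 + G(1)*(-2))*(O(0) + 6) = (-1 - 2/1)*(-119/24 + 6) = (-1 + 1*(-2))*(25/24) = (-1 - 2)*(25/24) = -3*25/24 = -25/8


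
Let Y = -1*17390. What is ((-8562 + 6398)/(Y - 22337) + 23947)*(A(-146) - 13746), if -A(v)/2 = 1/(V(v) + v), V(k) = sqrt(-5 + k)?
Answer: -280727616649821970/852819509 + 1902689266*I*sqrt(151)/852819509 ≈ -3.2918e+8 + 27.416*I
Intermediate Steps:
Y = -17390
A(v) = -2/(v + sqrt(-5 + v)) (A(v) = -2/(sqrt(-5 + v) + v) = -2/(v + sqrt(-5 + v)))
((-8562 + 6398)/(Y - 22337) + 23947)*(A(-146) - 13746) = ((-8562 + 6398)/(-17390 - 22337) + 23947)*(-2/(-146 + sqrt(-5 - 146)) - 13746) = (-2164/(-39727) + 23947)*(-2/(-146 + sqrt(-151)) - 13746) = (-2164*(-1/39727) + 23947)*(-2/(-146 + I*sqrt(151)) - 13746) = (2164/39727 + 23947)*(-13746 - 2/(-146 + I*sqrt(151))) = 951344633*(-13746 - 2/(-146 + I*sqrt(151)))/39727 = -13077183325218/39727 - 1902689266/(39727*(-146 + I*sqrt(151)))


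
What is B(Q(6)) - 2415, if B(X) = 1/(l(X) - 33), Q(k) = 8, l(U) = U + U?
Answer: -41056/17 ≈ -2415.1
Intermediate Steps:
l(U) = 2*U
B(X) = 1/(-33 + 2*X) (B(X) = 1/(2*X - 33) = 1/(-33 + 2*X))
B(Q(6)) - 2415 = 1/(-33 + 2*8) - 2415 = 1/(-33 + 16) - 2415 = 1/(-17) - 2415 = -1/17 - 2415 = -41056/17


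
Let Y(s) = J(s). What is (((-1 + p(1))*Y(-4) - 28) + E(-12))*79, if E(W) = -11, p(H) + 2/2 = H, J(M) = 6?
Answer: -3555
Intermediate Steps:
p(H) = -1 + H
Y(s) = 6
(((-1 + p(1))*Y(-4) - 28) + E(-12))*79 = (((-1 + (-1 + 1))*6 - 28) - 11)*79 = (((-1 + 0)*6 - 28) - 11)*79 = ((-1*6 - 28) - 11)*79 = ((-6 - 28) - 11)*79 = (-34 - 11)*79 = -45*79 = -3555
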